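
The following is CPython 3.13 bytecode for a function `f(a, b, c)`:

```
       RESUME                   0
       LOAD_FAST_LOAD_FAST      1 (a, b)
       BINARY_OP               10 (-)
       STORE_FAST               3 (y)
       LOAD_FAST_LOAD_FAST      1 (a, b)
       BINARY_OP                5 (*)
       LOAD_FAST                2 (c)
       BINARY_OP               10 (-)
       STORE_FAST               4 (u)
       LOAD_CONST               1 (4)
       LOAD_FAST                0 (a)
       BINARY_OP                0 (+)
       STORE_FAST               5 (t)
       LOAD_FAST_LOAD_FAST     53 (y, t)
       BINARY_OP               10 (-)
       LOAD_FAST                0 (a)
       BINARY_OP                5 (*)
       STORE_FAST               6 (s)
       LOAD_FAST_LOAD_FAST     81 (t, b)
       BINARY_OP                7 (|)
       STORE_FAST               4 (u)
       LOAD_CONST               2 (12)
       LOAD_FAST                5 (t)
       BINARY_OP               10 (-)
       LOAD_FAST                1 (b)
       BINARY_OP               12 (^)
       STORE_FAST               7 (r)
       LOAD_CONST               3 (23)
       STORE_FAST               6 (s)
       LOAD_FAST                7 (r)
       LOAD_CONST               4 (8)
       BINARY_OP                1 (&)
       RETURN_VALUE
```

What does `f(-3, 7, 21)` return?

LOAD_FAST_LOAD_FAST a,b → push -3,7. Stack: [-3, 7]
BINARY_OP - → -3 - 7 = -10. Stack: [-10]
STORE_FAST y → y=-10. Stack: []
LOAD_FAST_LOAD_FAST a,b → push -3,7. Stack: [-3, 7]
BINARY_OP * → -3 * 7 = -21. Stack: [-21]
LOAD_FAST c → push 21. Stack: [-21, 21]
BINARY_OP - → -21 - 21 = -42. Stack: [-42]
STORE_FAST u → u=-42. Stack: []
LOAD_CONST → push 4. Stack: [4]
LOAD_FAST a → push -3. Stack: [4, -3]
BINARY_OP + → 4 + -3 = 1. Stack: [1]
STORE_FAST t → t=1. Stack: []
LOAD_FAST_LOAD_FAST y,t → push -10,1. Stack: [-10, 1]
BINARY_OP - → -10 - 1 = -11. Stack: [-11]
LOAD_FAST a → push -3. Stack: [-11, -3]
BINARY_OP * → -11 * -3 = 33. Stack: [33]
STORE_FAST s → s=33. Stack: []
LOAD_FAST_LOAD_FAST t,b → push 1,7. Stack: [1, 7]
BINARY_OP | → 1 | 7 = 7. Stack: [7]
STORE_FAST u → u=7. Stack: []
LOAD_CONST → push 12. Stack: [12]
LOAD_FAST t → push 1. Stack: [12, 1]
BINARY_OP - → 12 - 1 = 11. Stack: [11]
LOAD_FAST b → push 7. Stack: [11, 7]
BINARY_OP ^ → 11 ^ 7 = 12. Stack: [12]
STORE_FAST r → r=12. Stack: []
LOAD_CONST → push 23. Stack: [23]
STORE_FAST s → s=23. Stack: []
LOAD_FAST r → push 12. Stack: [12]
LOAD_CONST → push 8. Stack: [12, 8]
BINARY_OP & → 12 & 8 = 8. Stack: [8]
RETURN_VALUE → return 8.

8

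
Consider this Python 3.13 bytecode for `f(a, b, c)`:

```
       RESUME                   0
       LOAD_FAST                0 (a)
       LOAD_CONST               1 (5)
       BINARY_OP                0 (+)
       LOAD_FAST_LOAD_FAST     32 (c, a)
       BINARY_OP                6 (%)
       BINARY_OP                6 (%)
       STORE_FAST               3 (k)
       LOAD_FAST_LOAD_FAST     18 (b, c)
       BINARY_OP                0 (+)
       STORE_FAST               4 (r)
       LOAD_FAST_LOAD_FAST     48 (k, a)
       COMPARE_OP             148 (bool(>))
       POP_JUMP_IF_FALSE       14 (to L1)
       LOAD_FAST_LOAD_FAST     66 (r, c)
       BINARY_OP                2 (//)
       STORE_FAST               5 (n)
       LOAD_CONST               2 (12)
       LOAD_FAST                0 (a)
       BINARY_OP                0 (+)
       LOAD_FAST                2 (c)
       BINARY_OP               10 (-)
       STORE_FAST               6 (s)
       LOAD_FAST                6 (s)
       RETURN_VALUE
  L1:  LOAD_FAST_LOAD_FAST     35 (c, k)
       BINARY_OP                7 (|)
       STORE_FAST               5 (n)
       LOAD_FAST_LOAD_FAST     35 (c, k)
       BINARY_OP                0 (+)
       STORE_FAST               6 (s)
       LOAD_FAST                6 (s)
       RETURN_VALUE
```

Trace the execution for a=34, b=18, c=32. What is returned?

39

LOAD_FAST a → push 34. Stack: [34]
LOAD_CONST → push 5. Stack: [34, 5]
BINARY_OP + → 34 + 5 = 39. Stack: [39]
LOAD_FAST_LOAD_FAST c,a → push 32,34. Stack: [39, 32, 34]
BINARY_OP % → 32 % 34 = 32. Stack: [39, 32]
BINARY_OP % → 39 % 32 = 7. Stack: [7]
STORE_FAST k → k=7. Stack: []
LOAD_FAST_LOAD_FAST b,c → push 18,32. Stack: [18, 32]
BINARY_OP + → 18 + 32 = 50. Stack: [50]
STORE_FAST r → r=50. Stack: []
LOAD_FAST_LOAD_FAST k,a → push 7,34. Stack: [7, 34]
COMPARE_OP bool(>) → 7 vs 34 = False. Stack: [False]
POP_JUMP_IF_FALSE → pop False; jump. Stack: []
LOAD_FAST_LOAD_FAST c,k → push 32,7. Stack: [32, 7]
BINARY_OP | → 32 | 7 = 39. Stack: [39]
STORE_FAST n → n=39. Stack: []
LOAD_FAST_LOAD_FAST c,k → push 32,7. Stack: [32, 7]
BINARY_OP + → 32 + 7 = 39. Stack: [39]
STORE_FAST s → s=39. Stack: []
LOAD_FAST s → push 39. Stack: [39]
RETURN_VALUE → return 39.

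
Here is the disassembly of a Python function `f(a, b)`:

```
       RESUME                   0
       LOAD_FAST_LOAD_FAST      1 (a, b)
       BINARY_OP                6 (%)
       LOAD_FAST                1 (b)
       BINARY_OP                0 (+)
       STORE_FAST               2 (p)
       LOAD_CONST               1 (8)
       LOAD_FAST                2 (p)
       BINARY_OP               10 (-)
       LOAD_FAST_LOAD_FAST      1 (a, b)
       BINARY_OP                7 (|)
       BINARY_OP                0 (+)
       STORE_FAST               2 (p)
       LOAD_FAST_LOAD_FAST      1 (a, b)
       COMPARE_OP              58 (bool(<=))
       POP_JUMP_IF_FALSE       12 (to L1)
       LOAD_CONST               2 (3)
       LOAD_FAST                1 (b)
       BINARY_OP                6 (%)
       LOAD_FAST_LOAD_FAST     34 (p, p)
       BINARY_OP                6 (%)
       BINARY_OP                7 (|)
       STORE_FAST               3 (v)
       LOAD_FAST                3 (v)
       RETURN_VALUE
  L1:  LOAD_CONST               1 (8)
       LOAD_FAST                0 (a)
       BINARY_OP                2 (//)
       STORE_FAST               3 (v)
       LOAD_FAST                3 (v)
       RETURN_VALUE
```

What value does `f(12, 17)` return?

LOAD_FAST_LOAD_FAST a,b → push 12,17. Stack: [12, 17]
BINARY_OP % → 12 % 17 = 12. Stack: [12]
LOAD_FAST b → push 17. Stack: [12, 17]
BINARY_OP + → 12 + 17 = 29. Stack: [29]
STORE_FAST p → p=29. Stack: []
LOAD_CONST → push 8. Stack: [8]
LOAD_FAST p → push 29. Stack: [8, 29]
BINARY_OP - → 8 - 29 = -21. Stack: [-21]
LOAD_FAST_LOAD_FAST a,b → push 12,17. Stack: [-21, 12, 17]
BINARY_OP | → 12 | 17 = 29. Stack: [-21, 29]
BINARY_OP + → -21 + 29 = 8. Stack: [8]
STORE_FAST p → p=8. Stack: []
LOAD_FAST_LOAD_FAST a,b → push 12,17. Stack: [12, 17]
COMPARE_OP bool(<=) → 12 vs 17 = True. Stack: [True]
POP_JUMP_IF_FALSE → pop True; no jump. Stack: []
LOAD_CONST → push 3. Stack: [3]
LOAD_FAST b → push 17. Stack: [3, 17]
BINARY_OP % → 3 % 17 = 3. Stack: [3]
LOAD_FAST_LOAD_FAST p,p → push 8,8. Stack: [3, 8, 8]
BINARY_OP % → 8 % 8 = 0. Stack: [3, 0]
BINARY_OP | → 3 | 0 = 3. Stack: [3]
STORE_FAST v → v=3. Stack: []
LOAD_FAST v → push 3. Stack: [3]
RETURN_VALUE → return 3.

3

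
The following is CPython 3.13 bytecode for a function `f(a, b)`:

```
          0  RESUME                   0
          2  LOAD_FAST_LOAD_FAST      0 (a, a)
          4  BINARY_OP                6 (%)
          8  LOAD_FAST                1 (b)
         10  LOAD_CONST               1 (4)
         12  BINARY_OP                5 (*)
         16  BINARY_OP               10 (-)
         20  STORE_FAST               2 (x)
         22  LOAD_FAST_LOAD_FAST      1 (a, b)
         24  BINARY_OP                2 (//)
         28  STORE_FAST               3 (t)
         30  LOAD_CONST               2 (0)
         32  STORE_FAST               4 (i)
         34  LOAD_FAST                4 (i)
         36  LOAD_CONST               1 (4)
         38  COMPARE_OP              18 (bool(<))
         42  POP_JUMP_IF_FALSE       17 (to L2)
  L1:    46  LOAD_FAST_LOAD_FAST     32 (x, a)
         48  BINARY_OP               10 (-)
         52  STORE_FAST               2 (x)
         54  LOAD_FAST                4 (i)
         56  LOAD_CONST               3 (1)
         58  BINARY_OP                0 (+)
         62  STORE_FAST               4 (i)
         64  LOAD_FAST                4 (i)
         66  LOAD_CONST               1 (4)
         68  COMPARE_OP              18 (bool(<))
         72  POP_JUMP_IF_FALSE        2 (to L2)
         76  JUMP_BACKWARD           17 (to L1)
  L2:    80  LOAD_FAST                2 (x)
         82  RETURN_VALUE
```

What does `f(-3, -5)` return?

LOAD_FAST_LOAD_FAST a,a → push -3,-3. Stack: [-3, -3]
BINARY_OP % → -3 % -3 = 0. Stack: [0]
LOAD_FAST b → push -5. Stack: [0, -5]
LOAD_CONST → push 4. Stack: [0, -5, 4]
BINARY_OP * → -5 * 4 = -20. Stack: [0, -20]
BINARY_OP - → 0 - -20 = 20. Stack: [20]
STORE_FAST x → x=20. Stack: []
LOAD_FAST_LOAD_FAST a,b → push -3,-5. Stack: [-3, -5]
BINARY_OP // → -3 // -5 = 0. Stack: [0]
STORE_FAST t → t=0. Stack: []
LOAD_CONST → push 0. Stack: [0]
STORE_FAST i → i=0. Stack: []
LOAD_FAST i → push 0. Stack: [0]
LOAD_CONST → push 4. Stack: [0, 4]
COMPARE_OP bool(<) → 0 vs 4 = True. Stack: [True]
POP_JUMP_IF_FALSE → pop True; no jump. Stack: []
LOAD_FAST_LOAD_FAST x,a → push 20,-3. Stack: [20, -3]
BINARY_OP - → 20 - -3 = 23. Stack: [23]
STORE_FAST x → x=23. Stack: []
LOAD_FAST i → push 0. Stack: [0]
LOAD_CONST → push 1. Stack: [0, 1]
BINARY_OP + → 0 + 1 = 1. Stack: [1]
STORE_FAST i → i=1. Stack: []
LOAD_FAST i → push 1. Stack: [1]
LOAD_CONST → push 4. Stack: [1, 4]
COMPARE_OP bool(<) → 1 vs 4 = True. Stack: [True]
POP_JUMP_IF_FALSE → pop True; no jump. Stack: []
LOAD_FAST_LOAD_FAST x,a → push 23,-3. Stack: [23, -3]
BINARY_OP - → 23 - -3 = 26. Stack: [26]
STORE_FAST x → x=26. Stack: []
LOAD_FAST i → push 1. Stack: [1]
LOAD_CONST → push 1. Stack: [1, 1]
BINARY_OP + → 1 + 1 = 2. Stack: [2]
STORE_FAST i → i=2. Stack: []
LOAD_FAST i → push 2. Stack: [2]
LOAD_CONST → push 4. Stack: [2, 4]
COMPARE_OP bool(<) → 2 vs 4 = True. Stack: [True]
POP_JUMP_IF_FALSE → pop True; no jump. Stack: []
LOAD_FAST_LOAD_FAST x,a → push 26,-3. Stack: [26, -3]
BINARY_OP - → 26 - -3 = 29. Stack: [29]
STORE_FAST x → x=29. Stack: []
LOAD_FAST i → push 2. Stack: [2]
LOAD_CONST → push 1. Stack: [2, 1]
BINARY_OP + → 2 + 1 = 3. Stack: [3]
STORE_FAST i → i=3. Stack: []
LOAD_FAST i → push 3. Stack: [3]
LOAD_CONST → push 4. Stack: [3, 4]
COMPARE_OP bool(<) → 3 vs 4 = True. Stack: [True]
POP_JUMP_IF_FALSE → pop True; no jump. Stack: []
LOAD_FAST_LOAD_FAST x,a → push 29,-3. Stack: [29, -3]
BINARY_OP - → 29 - -3 = 32. Stack: [32]
STORE_FAST x → x=32. Stack: []
LOAD_FAST i → push 3. Stack: [3]
LOAD_CONST → push 1. Stack: [3, 1]
BINARY_OP + → 3 + 1 = 4. Stack: [4]
STORE_FAST i → i=4. Stack: []
LOAD_FAST i → push 4. Stack: [4]
LOAD_CONST → push 4. Stack: [4, 4]
COMPARE_OP bool(<) → 4 vs 4 = False. Stack: [False]
POP_JUMP_IF_FALSE → pop False; jump. Stack: []
LOAD_FAST x → push 32. Stack: [32]
RETURN_VALUE → return 32.

32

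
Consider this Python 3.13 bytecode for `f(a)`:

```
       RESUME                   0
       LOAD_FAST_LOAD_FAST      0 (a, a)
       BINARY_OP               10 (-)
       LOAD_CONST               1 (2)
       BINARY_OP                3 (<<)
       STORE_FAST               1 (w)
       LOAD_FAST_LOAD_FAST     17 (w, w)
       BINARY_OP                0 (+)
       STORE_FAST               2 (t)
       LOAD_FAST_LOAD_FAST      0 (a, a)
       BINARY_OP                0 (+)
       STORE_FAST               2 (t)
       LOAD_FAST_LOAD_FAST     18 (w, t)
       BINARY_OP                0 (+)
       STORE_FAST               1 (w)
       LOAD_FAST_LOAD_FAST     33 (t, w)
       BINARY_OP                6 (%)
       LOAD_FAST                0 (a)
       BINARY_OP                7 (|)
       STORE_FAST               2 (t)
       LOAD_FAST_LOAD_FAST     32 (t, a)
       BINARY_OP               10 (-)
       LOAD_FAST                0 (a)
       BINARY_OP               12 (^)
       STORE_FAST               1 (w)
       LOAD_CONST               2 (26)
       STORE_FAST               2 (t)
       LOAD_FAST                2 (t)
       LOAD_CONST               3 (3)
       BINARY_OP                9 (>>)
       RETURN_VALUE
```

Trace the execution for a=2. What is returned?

3

LOAD_FAST_LOAD_FAST a,a → push 2,2. Stack: [2, 2]
BINARY_OP - → 2 - 2 = 0. Stack: [0]
LOAD_CONST → push 2. Stack: [0, 2]
BINARY_OP << → 0 << 2 = 0. Stack: [0]
STORE_FAST w → w=0. Stack: []
LOAD_FAST_LOAD_FAST w,w → push 0,0. Stack: [0, 0]
BINARY_OP + → 0 + 0 = 0. Stack: [0]
STORE_FAST t → t=0. Stack: []
LOAD_FAST_LOAD_FAST a,a → push 2,2. Stack: [2, 2]
BINARY_OP + → 2 + 2 = 4. Stack: [4]
STORE_FAST t → t=4. Stack: []
LOAD_FAST_LOAD_FAST w,t → push 0,4. Stack: [0, 4]
BINARY_OP + → 0 + 4 = 4. Stack: [4]
STORE_FAST w → w=4. Stack: []
LOAD_FAST_LOAD_FAST t,w → push 4,4. Stack: [4, 4]
BINARY_OP % → 4 % 4 = 0. Stack: [0]
LOAD_FAST a → push 2. Stack: [0, 2]
BINARY_OP | → 0 | 2 = 2. Stack: [2]
STORE_FAST t → t=2. Stack: []
LOAD_FAST_LOAD_FAST t,a → push 2,2. Stack: [2, 2]
BINARY_OP - → 2 - 2 = 0. Stack: [0]
LOAD_FAST a → push 2. Stack: [0, 2]
BINARY_OP ^ → 0 ^ 2 = 2. Stack: [2]
STORE_FAST w → w=2. Stack: []
LOAD_CONST → push 26. Stack: [26]
STORE_FAST t → t=26. Stack: []
LOAD_FAST t → push 26. Stack: [26]
LOAD_CONST → push 3. Stack: [26, 3]
BINARY_OP >> → 26 >> 3 = 3. Stack: [3]
RETURN_VALUE → return 3.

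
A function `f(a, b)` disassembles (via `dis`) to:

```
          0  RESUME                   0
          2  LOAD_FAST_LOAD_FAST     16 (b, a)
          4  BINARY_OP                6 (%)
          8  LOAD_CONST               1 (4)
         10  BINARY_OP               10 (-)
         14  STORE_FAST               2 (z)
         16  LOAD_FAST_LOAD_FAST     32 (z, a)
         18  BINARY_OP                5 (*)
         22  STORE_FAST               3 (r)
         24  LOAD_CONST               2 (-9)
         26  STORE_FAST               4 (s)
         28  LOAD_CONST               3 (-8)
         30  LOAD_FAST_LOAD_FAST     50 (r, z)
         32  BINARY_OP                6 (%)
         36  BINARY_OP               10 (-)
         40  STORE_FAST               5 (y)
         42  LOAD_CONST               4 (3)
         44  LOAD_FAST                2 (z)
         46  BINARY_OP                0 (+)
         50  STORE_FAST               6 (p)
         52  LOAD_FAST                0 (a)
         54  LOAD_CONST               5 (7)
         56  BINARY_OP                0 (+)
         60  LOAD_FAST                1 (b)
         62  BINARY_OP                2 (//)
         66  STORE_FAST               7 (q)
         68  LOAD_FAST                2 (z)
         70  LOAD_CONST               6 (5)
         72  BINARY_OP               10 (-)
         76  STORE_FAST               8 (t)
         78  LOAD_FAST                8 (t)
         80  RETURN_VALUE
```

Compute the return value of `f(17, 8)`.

LOAD_FAST_LOAD_FAST b,a → push 8,17. Stack: [8, 17]
BINARY_OP % → 8 % 17 = 8. Stack: [8]
LOAD_CONST → push 4. Stack: [8, 4]
BINARY_OP - → 8 - 4 = 4. Stack: [4]
STORE_FAST z → z=4. Stack: []
LOAD_FAST_LOAD_FAST z,a → push 4,17. Stack: [4, 17]
BINARY_OP * → 4 * 17 = 68. Stack: [68]
STORE_FAST r → r=68. Stack: []
LOAD_CONST → push -9. Stack: [-9]
STORE_FAST s → s=-9. Stack: []
LOAD_CONST → push -8. Stack: [-8]
LOAD_FAST_LOAD_FAST r,z → push 68,4. Stack: [-8, 68, 4]
BINARY_OP % → 68 % 4 = 0. Stack: [-8, 0]
BINARY_OP - → -8 - 0 = -8. Stack: [-8]
STORE_FAST y → y=-8. Stack: []
LOAD_CONST → push 3. Stack: [3]
LOAD_FAST z → push 4. Stack: [3, 4]
BINARY_OP + → 3 + 4 = 7. Stack: [7]
STORE_FAST p → p=7. Stack: []
LOAD_FAST a → push 17. Stack: [17]
LOAD_CONST → push 7. Stack: [17, 7]
BINARY_OP + → 17 + 7 = 24. Stack: [24]
LOAD_FAST b → push 8. Stack: [24, 8]
BINARY_OP // → 24 // 8 = 3. Stack: [3]
STORE_FAST q → q=3. Stack: []
LOAD_FAST z → push 4. Stack: [4]
LOAD_CONST → push 5. Stack: [4, 5]
BINARY_OP - → 4 - 5 = -1. Stack: [-1]
STORE_FAST t → t=-1. Stack: []
LOAD_FAST t → push -1. Stack: [-1]
RETURN_VALUE → return -1.

-1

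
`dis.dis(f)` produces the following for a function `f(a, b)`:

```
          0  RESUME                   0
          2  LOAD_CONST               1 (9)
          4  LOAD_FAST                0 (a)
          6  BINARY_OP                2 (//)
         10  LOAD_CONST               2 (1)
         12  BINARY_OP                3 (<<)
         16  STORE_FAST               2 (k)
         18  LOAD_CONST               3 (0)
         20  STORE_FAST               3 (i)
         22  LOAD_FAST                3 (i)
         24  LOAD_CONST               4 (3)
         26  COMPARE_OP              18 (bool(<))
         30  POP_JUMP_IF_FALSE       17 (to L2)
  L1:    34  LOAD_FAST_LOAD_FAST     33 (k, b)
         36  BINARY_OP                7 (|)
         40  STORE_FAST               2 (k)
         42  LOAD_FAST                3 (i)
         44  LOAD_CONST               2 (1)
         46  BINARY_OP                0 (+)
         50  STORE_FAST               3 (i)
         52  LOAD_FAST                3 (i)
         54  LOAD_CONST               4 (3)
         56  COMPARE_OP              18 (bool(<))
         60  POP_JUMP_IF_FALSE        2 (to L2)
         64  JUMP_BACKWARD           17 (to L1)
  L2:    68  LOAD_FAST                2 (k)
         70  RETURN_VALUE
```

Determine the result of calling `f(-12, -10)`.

-2

LOAD_CONST → push 9. Stack: [9]
LOAD_FAST a → push -12. Stack: [9, -12]
BINARY_OP // → 9 // -12 = -1. Stack: [-1]
LOAD_CONST → push 1. Stack: [-1, 1]
BINARY_OP << → -1 << 1 = -2. Stack: [-2]
STORE_FAST k → k=-2. Stack: []
LOAD_CONST → push 0. Stack: [0]
STORE_FAST i → i=0. Stack: []
LOAD_FAST i → push 0. Stack: [0]
LOAD_CONST → push 3. Stack: [0, 3]
COMPARE_OP bool(<) → 0 vs 3 = True. Stack: [True]
POP_JUMP_IF_FALSE → pop True; no jump. Stack: []
LOAD_FAST_LOAD_FAST k,b → push -2,-10. Stack: [-2, -10]
BINARY_OP | → -2 | -10 = -2. Stack: [-2]
STORE_FAST k → k=-2. Stack: []
LOAD_FAST i → push 0. Stack: [0]
LOAD_CONST → push 1. Stack: [0, 1]
BINARY_OP + → 0 + 1 = 1. Stack: [1]
STORE_FAST i → i=1. Stack: []
LOAD_FAST i → push 1. Stack: [1]
LOAD_CONST → push 3. Stack: [1, 3]
COMPARE_OP bool(<) → 1 vs 3 = True. Stack: [True]
POP_JUMP_IF_FALSE → pop True; no jump. Stack: []
LOAD_FAST_LOAD_FAST k,b → push -2,-10. Stack: [-2, -10]
BINARY_OP | → -2 | -10 = -2. Stack: [-2]
STORE_FAST k → k=-2. Stack: []
LOAD_FAST i → push 1. Stack: [1]
LOAD_CONST → push 1. Stack: [1, 1]
BINARY_OP + → 1 + 1 = 2. Stack: [2]
STORE_FAST i → i=2. Stack: []
LOAD_FAST i → push 2. Stack: [2]
LOAD_CONST → push 3. Stack: [2, 3]
COMPARE_OP bool(<) → 2 vs 3 = True. Stack: [True]
POP_JUMP_IF_FALSE → pop True; no jump. Stack: []
LOAD_FAST_LOAD_FAST k,b → push -2,-10. Stack: [-2, -10]
BINARY_OP | → -2 | -10 = -2. Stack: [-2]
STORE_FAST k → k=-2. Stack: []
LOAD_FAST i → push 2. Stack: [2]
LOAD_CONST → push 1. Stack: [2, 1]
BINARY_OP + → 2 + 1 = 3. Stack: [3]
STORE_FAST i → i=3. Stack: []
LOAD_FAST i → push 3. Stack: [3]
LOAD_CONST → push 3. Stack: [3, 3]
COMPARE_OP bool(<) → 3 vs 3 = False. Stack: [False]
POP_JUMP_IF_FALSE → pop False; jump. Stack: []
LOAD_FAST k → push -2. Stack: [-2]
RETURN_VALUE → return -2.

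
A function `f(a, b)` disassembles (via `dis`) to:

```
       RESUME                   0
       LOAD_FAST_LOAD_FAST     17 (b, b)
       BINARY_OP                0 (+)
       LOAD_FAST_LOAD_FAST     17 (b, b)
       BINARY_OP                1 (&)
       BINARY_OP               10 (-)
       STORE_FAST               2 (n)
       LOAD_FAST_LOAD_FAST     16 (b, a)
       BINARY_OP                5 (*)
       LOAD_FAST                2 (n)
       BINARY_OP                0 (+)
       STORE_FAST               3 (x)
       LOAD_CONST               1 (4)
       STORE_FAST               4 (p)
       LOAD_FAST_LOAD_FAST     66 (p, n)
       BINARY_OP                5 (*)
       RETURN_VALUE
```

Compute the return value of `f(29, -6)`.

-24

LOAD_FAST_LOAD_FAST b,b → push -6,-6. Stack: [-6, -6]
BINARY_OP + → -6 + -6 = -12. Stack: [-12]
LOAD_FAST_LOAD_FAST b,b → push -6,-6. Stack: [-12, -6, -6]
BINARY_OP & → -6 & -6 = -6. Stack: [-12, -6]
BINARY_OP - → -12 - -6 = -6. Stack: [-6]
STORE_FAST n → n=-6. Stack: []
LOAD_FAST_LOAD_FAST b,a → push -6,29. Stack: [-6, 29]
BINARY_OP * → -6 * 29 = -174. Stack: [-174]
LOAD_FAST n → push -6. Stack: [-174, -6]
BINARY_OP + → -174 + -6 = -180. Stack: [-180]
STORE_FAST x → x=-180. Stack: []
LOAD_CONST → push 4. Stack: [4]
STORE_FAST p → p=4. Stack: []
LOAD_FAST_LOAD_FAST p,n → push 4,-6. Stack: [4, -6]
BINARY_OP * → 4 * -6 = -24. Stack: [-24]
RETURN_VALUE → return -24.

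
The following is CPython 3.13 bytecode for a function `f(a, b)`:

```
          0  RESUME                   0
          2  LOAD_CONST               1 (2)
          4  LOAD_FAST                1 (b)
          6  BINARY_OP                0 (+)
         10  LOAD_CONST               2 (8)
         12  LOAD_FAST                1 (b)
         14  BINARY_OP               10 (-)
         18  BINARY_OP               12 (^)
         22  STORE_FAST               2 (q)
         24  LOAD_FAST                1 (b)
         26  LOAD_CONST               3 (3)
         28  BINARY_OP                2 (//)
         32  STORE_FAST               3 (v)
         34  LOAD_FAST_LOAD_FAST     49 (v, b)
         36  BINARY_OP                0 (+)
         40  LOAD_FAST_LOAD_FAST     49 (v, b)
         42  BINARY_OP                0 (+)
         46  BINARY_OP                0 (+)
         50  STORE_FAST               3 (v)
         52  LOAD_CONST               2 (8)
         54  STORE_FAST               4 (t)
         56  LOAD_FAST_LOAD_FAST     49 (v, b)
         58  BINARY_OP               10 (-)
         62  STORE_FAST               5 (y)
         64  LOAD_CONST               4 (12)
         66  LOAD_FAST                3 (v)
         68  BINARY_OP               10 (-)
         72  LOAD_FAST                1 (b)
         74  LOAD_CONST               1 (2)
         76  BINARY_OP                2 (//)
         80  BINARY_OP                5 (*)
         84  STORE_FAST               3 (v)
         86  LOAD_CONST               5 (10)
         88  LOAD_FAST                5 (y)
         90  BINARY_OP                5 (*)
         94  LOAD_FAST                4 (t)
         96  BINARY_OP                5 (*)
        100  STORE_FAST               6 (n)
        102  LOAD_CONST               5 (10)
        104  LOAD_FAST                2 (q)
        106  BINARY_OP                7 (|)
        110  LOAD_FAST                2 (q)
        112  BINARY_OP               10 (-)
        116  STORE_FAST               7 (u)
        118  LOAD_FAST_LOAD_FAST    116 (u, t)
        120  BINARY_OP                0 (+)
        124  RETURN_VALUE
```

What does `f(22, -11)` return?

LOAD_CONST → push 2. Stack: [2]
LOAD_FAST b → push -11. Stack: [2, -11]
BINARY_OP + → 2 + -11 = -9. Stack: [-9]
LOAD_CONST → push 8. Stack: [-9, 8]
LOAD_FAST b → push -11. Stack: [-9, 8, -11]
BINARY_OP - → 8 - -11 = 19. Stack: [-9, 19]
BINARY_OP ^ → -9 ^ 19 = -28. Stack: [-28]
STORE_FAST q → q=-28. Stack: []
LOAD_FAST b → push -11. Stack: [-11]
LOAD_CONST → push 3. Stack: [-11, 3]
BINARY_OP // → -11 // 3 = -4. Stack: [-4]
STORE_FAST v → v=-4. Stack: []
LOAD_FAST_LOAD_FAST v,b → push -4,-11. Stack: [-4, -11]
BINARY_OP + → -4 + -11 = -15. Stack: [-15]
LOAD_FAST_LOAD_FAST v,b → push -4,-11. Stack: [-15, -4, -11]
BINARY_OP + → -4 + -11 = -15. Stack: [-15, -15]
BINARY_OP + → -15 + -15 = -30. Stack: [-30]
STORE_FAST v → v=-30. Stack: []
LOAD_CONST → push 8. Stack: [8]
STORE_FAST t → t=8. Stack: []
LOAD_FAST_LOAD_FAST v,b → push -30,-11. Stack: [-30, -11]
BINARY_OP - → -30 - -11 = -19. Stack: [-19]
STORE_FAST y → y=-19. Stack: []
LOAD_CONST → push 12. Stack: [12]
LOAD_FAST v → push -30. Stack: [12, -30]
BINARY_OP - → 12 - -30 = 42. Stack: [42]
LOAD_FAST b → push -11. Stack: [42, -11]
LOAD_CONST → push 2. Stack: [42, -11, 2]
BINARY_OP // → -11 // 2 = -6. Stack: [42, -6]
BINARY_OP * → 42 * -6 = -252. Stack: [-252]
STORE_FAST v → v=-252. Stack: []
LOAD_CONST → push 10. Stack: [10]
LOAD_FAST y → push -19. Stack: [10, -19]
BINARY_OP * → 10 * -19 = -190. Stack: [-190]
LOAD_FAST t → push 8. Stack: [-190, 8]
BINARY_OP * → -190 * 8 = -1520. Stack: [-1520]
STORE_FAST n → n=-1520. Stack: []
LOAD_CONST → push 10. Stack: [10]
LOAD_FAST q → push -28. Stack: [10, -28]
BINARY_OP | → 10 | -28 = -18. Stack: [-18]
LOAD_FAST q → push -28. Stack: [-18, -28]
BINARY_OP - → -18 - -28 = 10. Stack: [10]
STORE_FAST u → u=10. Stack: []
LOAD_FAST_LOAD_FAST u,t → push 10,8. Stack: [10, 8]
BINARY_OP + → 10 + 8 = 18. Stack: [18]
RETURN_VALUE → return 18.

18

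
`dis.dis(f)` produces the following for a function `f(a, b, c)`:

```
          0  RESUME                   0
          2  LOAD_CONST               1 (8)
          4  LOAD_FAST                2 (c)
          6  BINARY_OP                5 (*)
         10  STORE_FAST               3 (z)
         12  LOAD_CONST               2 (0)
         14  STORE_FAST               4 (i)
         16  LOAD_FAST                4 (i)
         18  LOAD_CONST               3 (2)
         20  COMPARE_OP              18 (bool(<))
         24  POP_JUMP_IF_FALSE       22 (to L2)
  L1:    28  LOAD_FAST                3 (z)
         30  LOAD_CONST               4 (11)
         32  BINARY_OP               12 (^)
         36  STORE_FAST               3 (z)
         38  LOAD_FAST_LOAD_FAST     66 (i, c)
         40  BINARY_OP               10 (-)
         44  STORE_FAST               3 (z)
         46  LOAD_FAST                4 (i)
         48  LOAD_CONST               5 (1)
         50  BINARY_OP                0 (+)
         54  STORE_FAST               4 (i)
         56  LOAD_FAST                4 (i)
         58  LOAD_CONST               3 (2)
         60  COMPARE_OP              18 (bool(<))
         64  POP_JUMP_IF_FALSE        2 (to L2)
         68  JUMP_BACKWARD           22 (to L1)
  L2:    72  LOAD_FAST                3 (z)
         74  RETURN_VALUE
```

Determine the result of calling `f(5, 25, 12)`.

-11

LOAD_CONST → push 8. Stack: [8]
LOAD_FAST c → push 12. Stack: [8, 12]
BINARY_OP * → 8 * 12 = 96. Stack: [96]
STORE_FAST z → z=96. Stack: []
LOAD_CONST → push 0. Stack: [0]
STORE_FAST i → i=0. Stack: []
LOAD_FAST i → push 0. Stack: [0]
LOAD_CONST → push 2. Stack: [0, 2]
COMPARE_OP bool(<) → 0 vs 2 = True. Stack: [True]
POP_JUMP_IF_FALSE → pop True; no jump. Stack: []
LOAD_FAST z → push 96. Stack: [96]
LOAD_CONST → push 11. Stack: [96, 11]
BINARY_OP ^ → 96 ^ 11 = 107. Stack: [107]
STORE_FAST z → z=107. Stack: []
LOAD_FAST_LOAD_FAST i,c → push 0,12. Stack: [0, 12]
BINARY_OP - → 0 - 12 = -12. Stack: [-12]
STORE_FAST z → z=-12. Stack: []
LOAD_FAST i → push 0. Stack: [0]
LOAD_CONST → push 1. Stack: [0, 1]
BINARY_OP + → 0 + 1 = 1. Stack: [1]
STORE_FAST i → i=1. Stack: []
LOAD_FAST i → push 1. Stack: [1]
LOAD_CONST → push 2. Stack: [1, 2]
COMPARE_OP bool(<) → 1 vs 2 = True. Stack: [True]
POP_JUMP_IF_FALSE → pop True; no jump. Stack: []
LOAD_FAST z → push -12. Stack: [-12]
LOAD_CONST → push 11. Stack: [-12, 11]
BINARY_OP ^ → -12 ^ 11 = -1. Stack: [-1]
STORE_FAST z → z=-1. Stack: []
LOAD_FAST_LOAD_FAST i,c → push 1,12. Stack: [1, 12]
BINARY_OP - → 1 - 12 = -11. Stack: [-11]
STORE_FAST z → z=-11. Stack: []
LOAD_FAST i → push 1. Stack: [1]
LOAD_CONST → push 1. Stack: [1, 1]
BINARY_OP + → 1 + 1 = 2. Stack: [2]
STORE_FAST i → i=2. Stack: []
LOAD_FAST i → push 2. Stack: [2]
LOAD_CONST → push 2. Stack: [2, 2]
COMPARE_OP bool(<) → 2 vs 2 = False. Stack: [False]
POP_JUMP_IF_FALSE → pop False; jump. Stack: []
LOAD_FAST z → push -11. Stack: [-11]
RETURN_VALUE → return -11.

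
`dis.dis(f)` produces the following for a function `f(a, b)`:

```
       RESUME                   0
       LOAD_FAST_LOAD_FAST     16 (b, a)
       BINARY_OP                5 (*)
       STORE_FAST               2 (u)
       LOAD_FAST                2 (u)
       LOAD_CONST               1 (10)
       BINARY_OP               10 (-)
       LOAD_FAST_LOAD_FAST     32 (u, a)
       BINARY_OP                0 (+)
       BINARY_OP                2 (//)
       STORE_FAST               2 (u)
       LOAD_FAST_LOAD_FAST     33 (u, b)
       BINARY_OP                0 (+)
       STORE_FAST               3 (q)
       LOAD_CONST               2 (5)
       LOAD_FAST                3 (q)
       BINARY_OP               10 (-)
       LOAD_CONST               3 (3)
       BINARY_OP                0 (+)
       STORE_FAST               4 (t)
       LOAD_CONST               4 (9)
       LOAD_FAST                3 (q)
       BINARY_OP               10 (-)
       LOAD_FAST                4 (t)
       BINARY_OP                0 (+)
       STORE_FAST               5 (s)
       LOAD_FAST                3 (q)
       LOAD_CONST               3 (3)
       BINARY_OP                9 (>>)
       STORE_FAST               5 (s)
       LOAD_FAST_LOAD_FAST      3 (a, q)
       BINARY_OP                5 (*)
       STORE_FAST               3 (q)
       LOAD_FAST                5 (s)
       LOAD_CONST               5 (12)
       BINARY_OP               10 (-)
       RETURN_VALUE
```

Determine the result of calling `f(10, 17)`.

LOAD_FAST_LOAD_FAST b,a → push 17,10. Stack: [17, 10]
BINARY_OP * → 17 * 10 = 170. Stack: [170]
STORE_FAST u → u=170. Stack: []
LOAD_FAST u → push 170. Stack: [170]
LOAD_CONST → push 10. Stack: [170, 10]
BINARY_OP - → 170 - 10 = 160. Stack: [160]
LOAD_FAST_LOAD_FAST u,a → push 170,10. Stack: [160, 170, 10]
BINARY_OP + → 170 + 10 = 180. Stack: [160, 180]
BINARY_OP // → 160 // 180 = 0. Stack: [0]
STORE_FAST u → u=0. Stack: []
LOAD_FAST_LOAD_FAST u,b → push 0,17. Stack: [0, 17]
BINARY_OP + → 0 + 17 = 17. Stack: [17]
STORE_FAST q → q=17. Stack: []
LOAD_CONST → push 5. Stack: [5]
LOAD_FAST q → push 17. Stack: [5, 17]
BINARY_OP - → 5 - 17 = -12. Stack: [-12]
LOAD_CONST → push 3. Stack: [-12, 3]
BINARY_OP + → -12 + 3 = -9. Stack: [-9]
STORE_FAST t → t=-9. Stack: []
LOAD_CONST → push 9. Stack: [9]
LOAD_FAST q → push 17. Stack: [9, 17]
BINARY_OP - → 9 - 17 = -8. Stack: [-8]
LOAD_FAST t → push -9. Stack: [-8, -9]
BINARY_OP + → -8 + -9 = -17. Stack: [-17]
STORE_FAST s → s=-17. Stack: []
LOAD_FAST q → push 17. Stack: [17]
LOAD_CONST → push 3. Stack: [17, 3]
BINARY_OP >> → 17 >> 3 = 2. Stack: [2]
STORE_FAST s → s=2. Stack: []
LOAD_FAST_LOAD_FAST a,q → push 10,17. Stack: [10, 17]
BINARY_OP * → 10 * 17 = 170. Stack: [170]
STORE_FAST q → q=170. Stack: []
LOAD_FAST s → push 2. Stack: [2]
LOAD_CONST → push 12. Stack: [2, 12]
BINARY_OP - → 2 - 12 = -10. Stack: [-10]
RETURN_VALUE → return -10.

-10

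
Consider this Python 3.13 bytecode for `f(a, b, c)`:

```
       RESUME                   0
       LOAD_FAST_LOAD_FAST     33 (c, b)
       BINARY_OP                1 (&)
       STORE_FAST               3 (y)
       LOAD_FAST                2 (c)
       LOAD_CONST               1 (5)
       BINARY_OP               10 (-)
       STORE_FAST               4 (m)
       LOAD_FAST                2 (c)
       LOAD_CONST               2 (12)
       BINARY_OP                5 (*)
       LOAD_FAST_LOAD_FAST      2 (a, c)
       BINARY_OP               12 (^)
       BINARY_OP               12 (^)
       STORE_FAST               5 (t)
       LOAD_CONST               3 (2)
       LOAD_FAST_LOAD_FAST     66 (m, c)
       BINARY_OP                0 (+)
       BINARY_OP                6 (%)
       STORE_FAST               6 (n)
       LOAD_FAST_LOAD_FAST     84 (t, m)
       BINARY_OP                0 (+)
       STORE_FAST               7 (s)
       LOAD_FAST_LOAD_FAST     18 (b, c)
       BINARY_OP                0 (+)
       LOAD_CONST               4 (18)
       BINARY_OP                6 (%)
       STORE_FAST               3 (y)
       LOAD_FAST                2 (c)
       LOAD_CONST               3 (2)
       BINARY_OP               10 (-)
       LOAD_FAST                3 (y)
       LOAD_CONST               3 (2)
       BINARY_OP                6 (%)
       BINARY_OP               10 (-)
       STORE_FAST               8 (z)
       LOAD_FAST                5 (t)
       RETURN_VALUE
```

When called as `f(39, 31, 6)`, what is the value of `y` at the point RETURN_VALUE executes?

LOAD_FAST_LOAD_FAST c,b → push 6,31. Stack: [6, 31]
BINARY_OP & → 6 & 31 = 6. Stack: [6]
STORE_FAST y → y=6. Stack: []
LOAD_FAST c → push 6. Stack: [6]
LOAD_CONST → push 5. Stack: [6, 5]
BINARY_OP - → 6 - 5 = 1. Stack: [1]
STORE_FAST m → m=1. Stack: []
LOAD_FAST c → push 6. Stack: [6]
LOAD_CONST → push 12. Stack: [6, 12]
BINARY_OP * → 6 * 12 = 72. Stack: [72]
LOAD_FAST_LOAD_FAST a,c → push 39,6. Stack: [72, 39, 6]
BINARY_OP ^ → 39 ^ 6 = 33. Stack: [72, 33]
BINARY_OP ^ → 72 ^ 33 = 105. Stack: [105]
STORE_FAST t → t=105. Stack: []
LOAD_CONST → push 2. Stack: [2]
LOAD_FAST_LOAD_FAST m,c → push 1,6. Stack: [2, 1, 6]
BINARY_OP + → 1 + 6 = 7. Stack: [2, 7]
BINARY_OP % → 2 % 7 = 2. Stack: [2]
STORE_FAST n → n=2. Stack: []
LOAD_FAST_LOAD_FAST t,m → push 105,1. Stack: [105, 1]
BINARY_OP + → 105 + 1 = 106. Stack: [106]
STORE_FAST s → s=106. Stack: []
LOAD_FAST_LOAD_FAST b,c → push 31,6. Stack: [31, 6]
BINARY_OP + → 31 + 6 = 37. Stack: [37]
LOAD_CONST → push 18. Stack: [37, 18]
BINARY_OP % → 37 % 18 = 1. Stack: [1]
STORE_FAST y → y=1. Stack: []
LOAD_FAST c → push 6. Stack: [6]
LOAD_CONST → push 2. Stack: [6, 2]
BINARY_OP - → 6 - 2 = 4. Stack: [4]
LOAD_FAST y → push 1. Stack: [4, 1]
LOAD_CONST → push 2. Stack: [4, 1, 2]
BINARY_OP % → 1 % 2 = 1. Stack: [4, 1]
BINARY_OP - → 4 - 1 = 3. Stack: [3]
STORE_FAST z → z=3. Stack: []
LOAD_FAST t → push 105. Stack: [105]
RETURN_VALUE → return 105.

1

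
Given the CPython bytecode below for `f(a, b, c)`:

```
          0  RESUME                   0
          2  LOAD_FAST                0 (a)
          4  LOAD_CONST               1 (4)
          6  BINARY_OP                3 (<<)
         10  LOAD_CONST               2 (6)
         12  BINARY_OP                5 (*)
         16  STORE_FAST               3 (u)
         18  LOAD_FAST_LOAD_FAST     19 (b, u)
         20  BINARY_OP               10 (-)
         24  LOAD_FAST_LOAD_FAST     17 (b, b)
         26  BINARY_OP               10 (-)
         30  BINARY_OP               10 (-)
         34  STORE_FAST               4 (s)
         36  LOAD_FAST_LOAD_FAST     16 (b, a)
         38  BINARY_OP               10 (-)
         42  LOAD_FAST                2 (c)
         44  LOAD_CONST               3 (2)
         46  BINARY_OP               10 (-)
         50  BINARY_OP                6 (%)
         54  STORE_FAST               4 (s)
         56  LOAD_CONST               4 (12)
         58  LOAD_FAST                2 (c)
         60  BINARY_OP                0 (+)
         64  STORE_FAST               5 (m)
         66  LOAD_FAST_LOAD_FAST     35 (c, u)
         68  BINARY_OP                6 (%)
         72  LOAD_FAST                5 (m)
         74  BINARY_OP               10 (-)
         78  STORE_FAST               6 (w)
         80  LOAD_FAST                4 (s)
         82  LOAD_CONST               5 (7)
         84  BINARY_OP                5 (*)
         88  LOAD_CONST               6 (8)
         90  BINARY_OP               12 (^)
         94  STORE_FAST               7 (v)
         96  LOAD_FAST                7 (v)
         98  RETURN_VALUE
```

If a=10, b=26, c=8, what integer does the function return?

20

LOAD_FAST a → push 10. Stack: [10]
LOAD_CONST → push 4. Stack: [10, 4]
BINARY_OP << → 10 << 4 = 160. Stack: [160]
LOAD_CONST → push 6. Stack: [160, 6]
BINARY_OP * → 160 * 6 = 960. Stack: [960]
STORE_FAST u → u=960. Stack: []
LOAD_FAST_LOAD_FAST b,u → push 26,960. Stack: [26, 960]
BINARY_OP - → 26 - 960 = -934. Stack: [-934]
LOAD_FAST_LOAD_FAST b,b → push 26,26. Stack: [-934, 26, 26]
BINARY_OP - → 26 - 26 = 0. Stack: [-934, 0]
BINARY_OP - → -934 - 0 = -934. Stack: [-934]
STORE_FAST s → s=-934. Stack: []
LOAD_FAST_LOAD_FAST b,a → push 26,10. Stack: [26, 10]
BINARY_OP - → 26 - 10 = 16. Stack: [16]
LOAD_FAST c → push 8. Stack: [16, 8]
LOAD_CONST → push 2. Stack: [16, 8, 2]
BINARY_OP - → 8 - 2 = 6. Stack: [16, 6]
BINARY_OP % → 16 % 6 = 4. Stack: [4]
STORE_FAST s → s=4. Stack: []
LOAD_CONST → push 12. Stack: [12]
LOAD_FAST c → push 8. Stack: [12, 8]
BINARY_OP + → 12 + 8 = 20. Stack: [20]
STORE_FAST m → m=20. Stack: []
LOAD_FAST_LOAD_FAST c,u → push 8,960. Stack: [8, 960]
BINARY_OP % → 8 % 960 = 8. Stack: [8]
LOAD_FAST m → push 20. Stack: [8, 20]
BINARY_OP - → 8 - 20 = -12. Stack: [-12]
STORE_FAST w → w=-12. Stack: []
LOAD_FAST s → push 4. Stack: [4]
LOAD_CONST → push 7. Stack: [4, 7]
BINARY_OP * → 4 * 7 = 28. Stack: [28]
LOAD_CONST → push 8. Stack: [28, 8]
BINARY_OP ^ → 28 ^ 8 = 20. Stack: [20]
STORE_FAST v → v=20. Stack: []
LOAD_FAST v → push 20. Stack: [20]
RETURN_VALUE → return 20.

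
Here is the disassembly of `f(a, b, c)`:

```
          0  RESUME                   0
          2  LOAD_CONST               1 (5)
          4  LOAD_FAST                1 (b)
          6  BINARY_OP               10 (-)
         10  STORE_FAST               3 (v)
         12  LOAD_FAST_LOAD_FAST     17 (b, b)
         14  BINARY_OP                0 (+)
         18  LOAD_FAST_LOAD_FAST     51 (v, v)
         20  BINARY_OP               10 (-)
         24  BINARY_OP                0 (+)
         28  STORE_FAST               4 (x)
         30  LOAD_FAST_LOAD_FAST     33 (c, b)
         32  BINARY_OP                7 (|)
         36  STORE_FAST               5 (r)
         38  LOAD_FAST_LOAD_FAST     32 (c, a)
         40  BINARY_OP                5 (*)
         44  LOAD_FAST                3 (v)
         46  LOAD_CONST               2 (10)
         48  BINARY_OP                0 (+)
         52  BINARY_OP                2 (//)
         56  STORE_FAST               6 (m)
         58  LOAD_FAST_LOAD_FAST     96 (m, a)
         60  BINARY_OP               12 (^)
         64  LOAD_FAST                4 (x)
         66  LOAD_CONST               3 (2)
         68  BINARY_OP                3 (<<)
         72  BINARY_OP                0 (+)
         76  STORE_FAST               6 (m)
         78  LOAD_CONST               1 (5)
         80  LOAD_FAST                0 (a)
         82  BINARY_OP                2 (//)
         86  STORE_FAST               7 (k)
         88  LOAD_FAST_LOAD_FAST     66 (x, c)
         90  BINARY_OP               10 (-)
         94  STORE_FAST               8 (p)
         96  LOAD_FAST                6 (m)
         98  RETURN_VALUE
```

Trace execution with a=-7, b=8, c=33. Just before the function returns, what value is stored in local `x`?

16

LOAD_CONST → push 5. Stack: [5]
LOAD_FAST b → push 8. Stack: [5, 8]
BINARY_OP - → 5 - 8 = -3. Stack: [-3]
STORE_FAST v → v=-3. Stack: []
LOAD_FAST_LOAD_FAST b,b → push 8,8. Stack: [8, 8]
BINARY_OP + → 8 + 8 = 16. Stack: [16]
LOAD_FAST_LOAD_FAST v,v → push -3,-3. Stack: [16, -3, -3]
BINARY_OP - → -3 - -3 = 0. Stack: [16, 0]
BINARY_OP + → 16 + 0 = 16. Stack: [16]
STORE_FAST x → x=16. Stack: []
LOAD_FAST_LOAD_FAST c,b → push 33,8. Stack: [33, 8]
BINARY_OP | → 33 | 8 = 41. Stack: [41]
STORE_FAST r → r=41. Stack: []
LOAD_FAST_LOAD_FAST c,a → push 33,-7. Stack: [33, -7]
BINARY_OP * → 33 * -7 = -231. Stack: [-231]
LOAD_FAST v → push -3. Stack: [-231, -3]
LOAD_CONST → push 10. Stack: [-231, -3, 10]
BINARY_OP + → -3 + 10 = 7. Stack: [-231, 7]
BINARY_OP // → -231 // 7 = -33. Stack: [-33]
STORE_FAST m → m=-33. Stack: []
LOAD_FAST_LOAD_FAST m,a → push -33,-7. Stack: [-33, -7]
BINARY_OP ^ → -33 ^ -7 = 38. Stack: [38]
LOAD_FAST x → push 16. Stack: [38, 16]
LOAD_CONST → push 2. Stack: [38, 16, 2]
BINARY_OP << → 16 << 2 = 64. Stack: [38, 64]
BINARY_OP + → 38 + 64 = 102. Stack: [102]
STORE_FAST m → m=102. Stack: []
LOAD_CONST → push 5. Stack: [5]
LOAD_FAST a → push -7. Stack: [5, -7]
BINARY_OP // → 5 // -7 = -1. Stack: [-1]
STORE_FAST k → k=-1. Stack: []
LOAD_FAST_LOAD_FAST x,c → push 16,33. Stack: [16, 33]
BINARY_OP - → 16 - 33 = -17. Stack: [-17]
STORE_FAST p → p=-17. Stack: []
LOAD_FAST m → push 102. Stack: [102]
RETURN_VALUE → return 102.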